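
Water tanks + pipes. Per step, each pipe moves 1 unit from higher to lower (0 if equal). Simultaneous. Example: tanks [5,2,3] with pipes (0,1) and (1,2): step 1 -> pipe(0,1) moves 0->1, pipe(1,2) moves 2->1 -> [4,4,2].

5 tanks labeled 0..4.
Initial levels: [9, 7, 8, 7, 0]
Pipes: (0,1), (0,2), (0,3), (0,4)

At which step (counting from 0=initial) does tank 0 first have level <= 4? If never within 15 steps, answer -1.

Answer: 6

Derivation:
Step 1: flows [0->1,0->2,0->3,0->4] -> levels [5 8 9 8 1]
Step 2: flows [1->0,2->0,3->0,0->4] -> levels [7 7 8 7 2]
Step 3: flows [0=1,2->0,0=3,0->4] -> levels [7 7 7 7 3]
Step 4: flows [0=1,0=2,0=3,0->4] -> levels [6 7 7 7 4]
Step 5: flows [1->0,2->0,3->0,0->4] -> levels [8 6 6 6 5]
Step 6: flows [0->1,0->2,0->3,0->4] -> levels [4 7 7 7 6]
Tank 0 first reaches <=4 at step 6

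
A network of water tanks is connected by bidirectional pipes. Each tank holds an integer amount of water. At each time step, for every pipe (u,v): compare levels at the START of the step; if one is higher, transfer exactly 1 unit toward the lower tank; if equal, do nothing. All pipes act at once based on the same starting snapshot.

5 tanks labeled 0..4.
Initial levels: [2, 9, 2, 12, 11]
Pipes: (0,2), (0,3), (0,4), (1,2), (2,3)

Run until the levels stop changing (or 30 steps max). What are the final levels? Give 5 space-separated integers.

Answer: 7 7 6 8 8

Derivation:
Step 1: flows [0=2,3->0,4->0,1->2,3->2] -> levels [4 8 4 10 10]
Step 2: flows [0=2,3->0,4->0,1->2,3->2] -> levels [6 7 6 8 9]
Step 3: flows [0=2,3->0,4->0,1->2,3->2] -> levels [8 6 8 6 8]
Step 4: flows [0=2,0->3,0=4,2->1,2->3] -> levels [7 7 6 8 8]
Step 5: flows [0->2,3->0,4->0,1->2,3->2] -> levels [8 6 9 6 7]
Step 6: flows [2->0,0->3,0->4,2->1,2->3] -> levels [7 7 6 8 8]
  -> period-2 cycle: step 6 state = step 4 state; never stabilizes
  -> state at step 30: (30-4) mod 2 = 0, same as step 4 -> [7 7 6 8 8]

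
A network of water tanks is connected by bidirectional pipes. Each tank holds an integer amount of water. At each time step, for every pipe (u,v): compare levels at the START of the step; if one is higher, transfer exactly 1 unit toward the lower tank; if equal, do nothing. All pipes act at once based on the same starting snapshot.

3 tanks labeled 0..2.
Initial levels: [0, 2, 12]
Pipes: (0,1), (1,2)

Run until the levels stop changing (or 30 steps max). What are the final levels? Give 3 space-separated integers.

Step 1: flows [1->0,2->1] -> levels [1 2 11]
Step 2: flows [1->0,2->1] -> levels [2 2 10]
Step 3: flows [0=1,2->1] -> levels [2 3 9]
Step 4: flows [1->0,2->1] -> levels [3 3 8]
Step 5: flows [0=1,2->1] -> levels [3 4 7]
Step 6: flows [1->0,2->1] -> levels [4 4 6]
Step 7: flows [0=1,2->1] -> levels [4 5 5]
Step 8: flows [1->0,1=2] -> levels [5 4 5]
Step 9: flows [0->1,2->1] -> levels [4 6 4]
Step 10: flows [1->0,1->2] -> levels [5 4 5]
  -> period-2 cycle: step 10 state = step 8 state; never stabilizes
  -> state at step 30: (30-8) mod 2 = 0, same as step 8 -> [5 4 5]

Answer: 5 4 5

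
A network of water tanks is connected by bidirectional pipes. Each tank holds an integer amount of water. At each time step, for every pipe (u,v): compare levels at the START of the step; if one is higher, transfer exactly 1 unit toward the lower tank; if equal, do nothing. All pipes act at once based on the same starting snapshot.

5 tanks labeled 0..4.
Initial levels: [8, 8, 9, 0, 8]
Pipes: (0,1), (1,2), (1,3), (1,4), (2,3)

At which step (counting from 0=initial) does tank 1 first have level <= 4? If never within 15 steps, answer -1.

Step 1: flows [0=1,2->1,1->3,1=4,2->3] -> levels [8 8 7 2 8]
Step 2: flows [0=1,1->2,1->3,1=4,2->3] -> levels [8 6 7 4 8]
Step 3: flows [0->1,2->1,1->3,4->1,2->3] -> levels [7 8 5 6 7]
Step 4: flows [1->0,1->2,1->3,1->4,3->2] -> levels [8 4 7 6 8]
Tank 1 first reaches <=4 at step 4

Answer: 4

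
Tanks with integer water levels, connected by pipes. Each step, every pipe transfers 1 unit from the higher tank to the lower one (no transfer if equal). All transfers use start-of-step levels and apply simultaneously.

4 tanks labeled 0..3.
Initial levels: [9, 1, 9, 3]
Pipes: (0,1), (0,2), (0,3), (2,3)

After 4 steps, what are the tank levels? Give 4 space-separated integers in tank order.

Answer: 5 5 5 7

Derivation:
Step 1: flows [0->1,0=2,0->3,2->3] -> levels [7 2 8 5]
Step 2: flows [0->1,2->0,0->3,2->3] -> levels [6 3 6 7]
Step 3: flows [0->1,0=2,3->0,3->2] -> levels [6 4 7 5]
Step 4: flows [0->1,2->0,0->3,2->3] -> levels [5 5 5 7]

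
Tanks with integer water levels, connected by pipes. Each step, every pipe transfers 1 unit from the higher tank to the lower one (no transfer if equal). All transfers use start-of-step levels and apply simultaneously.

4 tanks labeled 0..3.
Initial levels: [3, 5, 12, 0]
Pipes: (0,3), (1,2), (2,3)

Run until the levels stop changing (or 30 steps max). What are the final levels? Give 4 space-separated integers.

Step 1: flows [0->3,2->1,2->3] -> levels [2 6 10 2]
Step 2: flows [0=3,2->1,2->3] -> levels [2 7 8 3]
Step 3: flows [3->0,2->1,2->3] -> levels [3 8 6 3]
Step 4: flows [0=3,1->2,2->3] -> levels [3 7 6 4]
Step 5: flows [3->0,1->2,2->3] -> levels [4 6 6 4]
Step 6: flows [0=3,1=2,2->3] -> levels [4 6 5 5]
Step 7: flows [3->0,1->2,2=3] -> levels [5 5 6 4]
Step 8: flows [0->3,2->1,2->3] -> levels [4 6 4 6]
Step 9: flows [3->0,1->2,3->2] -> levels [5 5 6 4]
  -> period-2 cycle: step 9 state = step 7 state; never stabilizes
  -> state at step 30: (30-7) mod 2 = 1, same as step 8 -> [4 6 4 6]

Answer: 4 6 4 6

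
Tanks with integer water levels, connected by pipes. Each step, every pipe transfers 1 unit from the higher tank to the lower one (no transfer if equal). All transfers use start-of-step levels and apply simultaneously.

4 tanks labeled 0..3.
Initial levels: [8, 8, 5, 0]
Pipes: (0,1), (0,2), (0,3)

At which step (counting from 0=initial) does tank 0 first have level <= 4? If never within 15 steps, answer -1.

Step 1: flows [0=1,0->2,0->3] -> levels [6 8 6 1]
Step 2: flows [1->0,0=2,0->3] -> levels [6 7 6 2]
Step 3: flows [1->0,0=2,0->3] -> levels [6 6 6 3]
Step 4: flows [0=1,0=2,0->3] -> levels [5 6 6 4]
Step 5: flows [1->0,2->0,0->3] -> levels [6 5 5 5]
Step 6: flows [0->1,0->2,0->3] -> levels [3 6 6 6]
Tank 0 first reaches <=4 at step 6

Answer: 6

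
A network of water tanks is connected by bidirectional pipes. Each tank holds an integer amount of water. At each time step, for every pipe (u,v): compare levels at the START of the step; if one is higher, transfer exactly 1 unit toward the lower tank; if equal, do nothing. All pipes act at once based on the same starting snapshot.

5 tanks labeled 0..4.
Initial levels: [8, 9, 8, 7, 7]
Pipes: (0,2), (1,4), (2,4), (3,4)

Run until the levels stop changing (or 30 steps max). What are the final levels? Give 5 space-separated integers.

Step 1: flows [0=2,1->4,2->4,3=4] -> levels [8 8 7 7 9]
Step 2: flows [0->2,4->1,4->2,4->3] -> levels [7 9 9 8 6]
Step 3: flows [2->0,1->4,2->4,3->4] -> levels [8 8 7 7 9]
  -> period-2 cycle: step 3 state = step 1 state; never stabilizes
  -> state at step 30: (30-1) mod 2 = 1, same as step 2 -> [7 9 9 8 6]

Answer: 7 9 9 8 6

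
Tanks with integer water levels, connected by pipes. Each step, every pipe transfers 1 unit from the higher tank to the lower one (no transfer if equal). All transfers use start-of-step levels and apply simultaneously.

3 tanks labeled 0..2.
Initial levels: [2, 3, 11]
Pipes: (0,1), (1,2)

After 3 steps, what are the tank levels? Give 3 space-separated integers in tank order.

Answer: 4 4 8

Derivation:
Step 1: flows [1->0,2->1] -> levels [3 3 10]
Step 2: flows [0=1,2->1] -> levels [3 4 9]
Step 3: flows [1->0,2->1] -> levels [4 4 8]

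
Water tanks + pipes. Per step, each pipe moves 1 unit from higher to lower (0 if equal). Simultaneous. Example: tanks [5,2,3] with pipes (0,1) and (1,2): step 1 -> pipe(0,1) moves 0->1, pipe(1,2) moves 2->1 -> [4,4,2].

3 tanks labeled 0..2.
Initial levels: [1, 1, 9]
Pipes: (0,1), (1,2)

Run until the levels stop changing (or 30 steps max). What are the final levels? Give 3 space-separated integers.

Answer: 4 3 4

Derivation:
Step 1: flows [0=1,2->1] -> levels [1 2 8]
Step 2: flows [1->0,2->1] -> levels [2 2 7]
Step 3: flows [0=1,2->1] -> levels [2 3 6]
Step 4: flows [1->0,2->1] -> levels [3 3 5]
Step 5: flows [0=1,2->1] -> levels [3 4 4]
Step 6: flows [1->0,1=2] -> levels [4 3 4]
Step 7: flows [0->1,2->1] -> levels [3 5 3]
Step 8: flows [1->0,1->2] -> levels [4 3 4]
  -> period-2 cycle: step 8 state = step 6 state; never stabilizes
  -> state at step 30: (30-6) mod 2 = 0, same as step 6 -> [4 3 4]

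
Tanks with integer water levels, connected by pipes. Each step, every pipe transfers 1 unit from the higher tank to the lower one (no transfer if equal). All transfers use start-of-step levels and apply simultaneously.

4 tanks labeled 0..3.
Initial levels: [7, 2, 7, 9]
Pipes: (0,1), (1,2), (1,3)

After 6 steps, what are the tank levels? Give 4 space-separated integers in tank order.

Step 1: flows [0->1,2->1,3->1] -> levels [6 5 6 8]
Step 2: flows [0->1,2->1,3->1] -> levels [5 8 5 7]
Step 3: flows [1->0,1->2,1->3] -> levels [6 5 6 8]
  -> period-2 cycle: step 3 state = step 1 state
  -> state at step 6: (6-1) mod 2 = 1, same as step 2 -> [5 8 5 7]

Answer: 5 8 5 7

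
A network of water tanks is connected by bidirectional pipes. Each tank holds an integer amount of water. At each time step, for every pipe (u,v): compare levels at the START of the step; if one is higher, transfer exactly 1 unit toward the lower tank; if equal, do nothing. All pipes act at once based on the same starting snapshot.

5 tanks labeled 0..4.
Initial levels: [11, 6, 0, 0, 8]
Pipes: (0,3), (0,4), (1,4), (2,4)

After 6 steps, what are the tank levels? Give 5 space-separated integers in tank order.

Step 1: flows [0->3,0->4,4->1,4->2] -> levels [9 7 1 1 7]
Step 2: flows [0->3,0->4,1=4,4->2] -> levels [7 7 2 2 7]
Step 3: flows [0->3,0=4,1=4,4->2] -> levels [6 7 3 3 6]
Step 4: flows [0->3,0=4,1->4,4->2] -> levels [5 6 4 4 6]
Step 5: flows [0->3,4->0,1=4,4->2] -> levels [5 6 5 5 4]
Step 6: flows [0=3,0->4,1->4,2->4] -> levels [4 5 4 5 7]

Answer: 4 5 4 5 7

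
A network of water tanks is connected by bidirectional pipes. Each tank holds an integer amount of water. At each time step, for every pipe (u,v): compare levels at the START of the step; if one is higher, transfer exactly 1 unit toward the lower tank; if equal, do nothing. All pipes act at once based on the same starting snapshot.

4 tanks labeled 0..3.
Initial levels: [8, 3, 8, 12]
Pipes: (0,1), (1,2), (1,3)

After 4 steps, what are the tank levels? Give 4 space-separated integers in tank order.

Step 1: flows [0->1,2->1,3->1] -> levels [7 6 7 11]
Step 2: flows [0->1,2->1,3->1] -> levels [6 9 6 10]
Step 3: flows [1->0,1->2,3->1] -> levels [7 8 7 9]
Step 4: flows [1->0,1->2,3->1] -> levels [8 7 8 8]

Answer: 8 7 8 8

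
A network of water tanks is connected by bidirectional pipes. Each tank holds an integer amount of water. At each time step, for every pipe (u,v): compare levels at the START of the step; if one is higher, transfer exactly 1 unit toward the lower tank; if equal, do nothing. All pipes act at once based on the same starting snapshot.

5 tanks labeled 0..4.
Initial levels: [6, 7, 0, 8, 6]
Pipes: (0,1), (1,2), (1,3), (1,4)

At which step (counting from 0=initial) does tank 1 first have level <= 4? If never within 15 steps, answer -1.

Step 1: flows [1->0,1->2,3->1,1->4] -> levels [7 5 1 7 7]
Step 2: flows [0->1,1->2,3->1,4->1] -> levels [6 7 2 6 6]
Step 3: flows [1->0,1->2,1->3,1->4] -> levels [7 3 3 7 7]
Tank 1 first reaches <=4 at step 3

Answer: 3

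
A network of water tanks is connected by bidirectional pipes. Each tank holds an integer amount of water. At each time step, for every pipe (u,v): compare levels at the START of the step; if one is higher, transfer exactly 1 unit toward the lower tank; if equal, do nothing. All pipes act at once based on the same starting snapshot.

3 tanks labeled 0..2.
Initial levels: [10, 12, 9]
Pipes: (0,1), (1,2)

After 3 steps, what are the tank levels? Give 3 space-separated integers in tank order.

Step 1: flows [1->0,1->2] -> levels [11 10 10]
Step 2: flows [0->1,1=2] -> levels [10 11 10]
Step 3: flows [1->0,1->2] -> levels [11 9 11]

Answer: 11 9 11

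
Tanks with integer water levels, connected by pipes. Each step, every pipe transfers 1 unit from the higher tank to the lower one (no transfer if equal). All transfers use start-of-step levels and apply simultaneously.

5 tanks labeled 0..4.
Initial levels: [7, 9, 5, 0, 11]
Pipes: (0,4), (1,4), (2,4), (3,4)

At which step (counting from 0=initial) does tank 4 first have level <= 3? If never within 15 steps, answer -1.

Answer: -1

Derivation:
Step 1: flows [4->0,4->1,4->2,4->3] -> levels [8 10 6 1 7]
Step 2: flows [0->4,1->4,4->2,4->3] -> levels [7 9 7 2 7]
Step 3: flows [0=4,1->4,2=4,4->3] -> levels [7 8 7 3 7]
Step 4: flows [0=4,1->4,2=4,4->3] -> levels [7 7 7 4 7]
Step 5: flows [0=4,1=4,2=4,4->3] -> levels [7 7 7 5 6]
Step 6: flows [0->4,1->4,2->4,4->3] -> levels [6 6 6 6 8]
Step 7: flows [4->0,4->1,4->2,4->3] -> levels [7 7 7 7 4]
Step 8: flows [0->4,1->4,2->4,3->4] -> levels [6 6 6 6 8]
  -> period-2 cycle (repeats step 6); tank 4 never drops to <=3
Tank 4 never reaches <=3 within 15 steps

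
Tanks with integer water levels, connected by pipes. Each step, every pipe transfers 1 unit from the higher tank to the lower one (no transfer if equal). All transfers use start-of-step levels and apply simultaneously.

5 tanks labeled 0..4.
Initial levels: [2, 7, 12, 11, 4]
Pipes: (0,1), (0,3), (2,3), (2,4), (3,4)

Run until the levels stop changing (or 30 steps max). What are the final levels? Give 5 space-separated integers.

Answer: 8 6 8 6 8

Derivation:
Step 1: flows [1->0,3->0,2->3,2->4,3->4] -> levels [4 6 10 10 6]
Step 2: flows [1->0,3->0,2=3,2->4,3->4] -> levels [6 5 9 8 8]
Step 3: flows [0->1,3->0,2->3,2->4,3=4] -> levels [6 6 7 8 9]
Step 4: flows [0=1,3->0,3->2,4->2,4->3] -> levels [7 6 9 7 7]
Step 5: flows [0->1,0=3,2->3,2->4,3=4] -> levels [6 7 7 8 8]
Step 6: flows [1->0,3->0,3->2,4->2,3=4] -> levels [8 6 9 6 7]
Step 7: flows [0->1,0->3,2->3,2->4,4->3] -> levels [6 7 7 9 7]
Step 8: flows [1->0,3->0,3->2,2=4,3->4] -> levels [8 6 8 6 8]
Step 9: flows [0->1,0->3,2->3,2=4,4->3] -> levels [6 7 7 9 7]
  -> period-2 cycle: step 9 state = step 7 state; never stabilizes
  -> state at step 30: (30-7) mod 2 = 1, same as step 8 -> [8 6 8 6 8]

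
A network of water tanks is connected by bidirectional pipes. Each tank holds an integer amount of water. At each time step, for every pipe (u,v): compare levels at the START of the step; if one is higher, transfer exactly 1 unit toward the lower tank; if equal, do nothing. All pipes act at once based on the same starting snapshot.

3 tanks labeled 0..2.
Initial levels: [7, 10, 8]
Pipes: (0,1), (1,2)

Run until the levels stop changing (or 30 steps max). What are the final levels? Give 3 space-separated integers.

Step 1: flows [1->0,1->2] -> levels [8 8 9]
Step 2: flows [0=1,2->1] -> levels [8 9 8]
Step 3: flows [1->0,1->2] -> levels [9 7 9]
Step 4: flows [0->1,2->1] -> levels [8 9 8]
  -> period-2 cycle: step 4 state = step 2 state; never stabilizes
  -> state at step 30: (30-2) mod 2 = 0, same as step 2 -> [8 9 8]

Answer: 8 9 8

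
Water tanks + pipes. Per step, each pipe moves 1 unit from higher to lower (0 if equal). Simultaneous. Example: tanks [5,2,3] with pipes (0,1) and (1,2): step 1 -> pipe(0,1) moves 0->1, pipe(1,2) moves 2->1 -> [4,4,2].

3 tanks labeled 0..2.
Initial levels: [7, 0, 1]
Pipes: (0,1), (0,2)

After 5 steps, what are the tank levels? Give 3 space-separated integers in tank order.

Step 1: flows [0->1,0->2] -> levels [5 1 2]
Step 2: flows [0->1,0->2] -> levels [3 2 3]
Step 3: flows [0->1,0=2] -> levels [2 3 3]
Step 4: flows [1->0,2->0] -> levels [4 2 2]
Step 5: flows [0->1,0->2] -> levels [2 3 3]

Answer: 2 3 3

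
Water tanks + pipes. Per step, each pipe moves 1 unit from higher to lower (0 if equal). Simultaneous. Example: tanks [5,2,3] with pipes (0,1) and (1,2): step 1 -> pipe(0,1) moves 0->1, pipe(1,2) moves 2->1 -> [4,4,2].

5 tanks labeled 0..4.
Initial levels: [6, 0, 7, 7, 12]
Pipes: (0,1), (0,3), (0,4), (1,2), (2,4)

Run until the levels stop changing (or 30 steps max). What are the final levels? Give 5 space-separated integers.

Answer: 4 8 5 7 8

Derivation:
Step 1: flows [0->1,3->0,4->0,2->1,4->2] -> levels [7 2 7 6 10]
Step 2: flows [0->1,0->3,4->0,2->1,4->2] -> levels [6 4 7 7 8]
Step 3: flows [0->1,3->0,4->0,2->1,4->2] -> levels [7 6 7 6 6]
Step 4: flows [0->1,0->3,0->4,2->1,2->4] -> levels [4 8 5 7 8]
Step 5: flows [1->0,3->0,4->0,1->2,4->2] -> levels [7 6 7 6 6]
  -> period-2 cycle: step 5 state = step 3 state; never stabilizes
  -> state at step 30: (30-3) mod 2 = 1, same as step 4 -> [4 8 5 7 8]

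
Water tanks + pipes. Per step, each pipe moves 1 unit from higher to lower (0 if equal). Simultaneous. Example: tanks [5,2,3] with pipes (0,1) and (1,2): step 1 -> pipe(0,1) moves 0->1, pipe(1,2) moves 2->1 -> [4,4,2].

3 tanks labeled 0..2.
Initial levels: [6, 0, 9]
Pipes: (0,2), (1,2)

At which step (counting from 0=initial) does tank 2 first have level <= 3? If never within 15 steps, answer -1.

Step 1: flows [2->0,2->1] -> levels [7 1 7]
Step 2: flows [0=2,2->1] -> levels [7 2 6]
Step 3: flows [0->2,2->1] -> levels [6 3 6]
Step 4: flows [0=2,2->1] -> levels [6 4 5]
Step 5: flows [0->2,2->1] -> levels [5 5 5]
Step 6: flows [0=2,1=2] -> levels [5 5 5]
  -> stable; tank 2 stays at 5 > 3
Tank 2 never reaches <=3 within 15 steps

Answer: -1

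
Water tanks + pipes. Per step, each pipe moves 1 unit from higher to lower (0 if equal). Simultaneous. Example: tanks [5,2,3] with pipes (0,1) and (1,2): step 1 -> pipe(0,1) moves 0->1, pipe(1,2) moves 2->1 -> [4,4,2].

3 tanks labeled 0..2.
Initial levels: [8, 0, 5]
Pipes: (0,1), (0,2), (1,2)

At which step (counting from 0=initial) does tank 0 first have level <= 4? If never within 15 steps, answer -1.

Step 1: flows [0->1,0->2,2->1] -> levels [6 2 5]
Step 2: flows [0->1,0->2,2->1] -> levels [4 4 5]
Tank 0 first reaches <=4 at step 2

Answer: 2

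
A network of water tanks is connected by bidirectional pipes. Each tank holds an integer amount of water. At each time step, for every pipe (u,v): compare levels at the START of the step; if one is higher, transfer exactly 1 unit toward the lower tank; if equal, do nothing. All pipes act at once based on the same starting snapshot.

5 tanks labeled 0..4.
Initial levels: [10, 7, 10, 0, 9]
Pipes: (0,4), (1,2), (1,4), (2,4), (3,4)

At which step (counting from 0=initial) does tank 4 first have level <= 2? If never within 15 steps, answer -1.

Step 1: flows [0->4,2->1,4->1,2->4,4->3] -> levels [9 9 8 1 9]
Step 2: flows [0=4,1->2,1=4,4->2,4->3] -> levels [9 8 10 2 7]
Step 3: flows [0->4,2->1,1->4,2->4,4->3] -> levels [8 8 8 3 9]
Step 4: flows [4->0,1=2,4->1,4->2,4->3] -> levels [9 9 9 4 5]
Step 5: flows [0->4,1=2,1->4,2->4,4->3] -> levels [8 8 8 5 7]
Step 6: flows [0->4,1=2,1->4,2->4,4->3] -> levels [7 7 7 6 9]
Step 7: flows [4->0,1=2,4->1,4->2,4->3] -> levels [8 8 8 7 5]
Step 8: flows [0->4,1=2,1->4,2->4,3->4] -> levels [7 7 7 6 9]
  -> period-2 cycle (repeats step 6); tank 4 never drops to <=2
Tank 4 never reaches <=2 within 15 steps

Answer: -1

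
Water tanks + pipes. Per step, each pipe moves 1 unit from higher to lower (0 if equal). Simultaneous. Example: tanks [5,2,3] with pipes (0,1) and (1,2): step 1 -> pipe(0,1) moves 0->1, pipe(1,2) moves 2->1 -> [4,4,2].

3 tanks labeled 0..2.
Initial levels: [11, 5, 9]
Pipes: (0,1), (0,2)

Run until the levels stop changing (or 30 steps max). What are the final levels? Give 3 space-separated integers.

Answer: 9 8 8

Derivation:
Step 1: flows [0->1,0->2] -> levels [9 6 10]
Step 2: flows [0->1,2->0] -> levels [9 7 9]
Step 3: flows [0->1,0=2] -> levels [8 8 9]
Step 4: flows [0=1,2->0] -> levels [9 8 8]
Step 5: flows [0->1,0->2] -> levels [7 9 9]
Step 6: flows [1->0,2->0] -> levels [9 8 8]
  -> period-2 cycle: step 6 state = step 4 state; never stabilizes
  -> state at step 30: (30-4) mod 2 = 0, same as step 4 -> [9 8 8]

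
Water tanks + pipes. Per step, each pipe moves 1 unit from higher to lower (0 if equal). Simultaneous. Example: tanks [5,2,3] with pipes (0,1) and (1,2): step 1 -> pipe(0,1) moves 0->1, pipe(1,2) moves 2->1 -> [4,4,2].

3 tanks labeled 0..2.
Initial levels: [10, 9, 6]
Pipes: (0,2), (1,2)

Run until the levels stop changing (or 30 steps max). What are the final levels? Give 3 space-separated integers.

Answer: 8 8 9

Derivation:
Step 1: flows [0->2,1->2] -> levels [9 8 8]
Step 2: flows [0->2,1=2] -> levels [8 8 9]
Step 3: flows [2->0,2->1] -> levels [9 9 7]
Step 4: flows [0->2,1->2] -> levels [8 8 9]
  -> period-2 cycle: step 4 state = step 2 state; never stabilizes
  -> state at step 30: (30-2) mod 2 = 0, same as step 2 -> [8 8 9]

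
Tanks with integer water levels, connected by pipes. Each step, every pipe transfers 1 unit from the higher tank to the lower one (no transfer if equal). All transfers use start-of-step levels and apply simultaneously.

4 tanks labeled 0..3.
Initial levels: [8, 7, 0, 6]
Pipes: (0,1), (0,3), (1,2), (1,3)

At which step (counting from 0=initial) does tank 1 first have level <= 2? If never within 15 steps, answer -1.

Step 1: flows [0->1,0->3,1->2,1->3] -> levels [6 6 1 8]
Step 2: flows [0=1,3->0,1->2,3->1] -> levels [7 6 2 6]
Step 3: flows [0->1,0->3,1->2,1=3] -> levels [5 6 3 7]
Step 4: flows [1->0,3->0,1->2,3->1] -> levels [7 5 4 5]
Step 5: flows [0->1,0->3,1->2,1=3] -> levels [5 5 5 6]
Step 6: flows [0=1,3->0,1=2,3->1] -> levels [6 6 5 4]
Step 7: flows [0=1,0->3,1->2,1->3] -> levels [5 4 6 6]
Step 8: flows [0->1,3->0,2->1,3->1] -> levels [5 7 5 4]
Step 9: flows [1->0,0->3,1->2,1->3] -> levels [5 4 6 6]
  -> period-2 cycle (repeats step 7); tank 1 never drops to <=2
Tank 1 never reaches <=2 within 15 steps

Answer: -1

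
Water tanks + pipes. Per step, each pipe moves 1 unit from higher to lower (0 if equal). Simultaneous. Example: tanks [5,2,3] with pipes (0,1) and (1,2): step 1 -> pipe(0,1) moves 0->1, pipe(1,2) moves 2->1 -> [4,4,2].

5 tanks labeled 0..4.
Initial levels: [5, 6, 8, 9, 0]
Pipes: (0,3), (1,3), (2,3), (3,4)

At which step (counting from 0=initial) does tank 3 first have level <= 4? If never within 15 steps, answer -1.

Answer: 5

Derivation:
Step 1: flows [3->0,3->1,3->2,3->4] -> levels [6 7 9 5 1]
Step 2: flows [0->3,1->3,2->3,3->4] -> levels [5 6 8 7 2]
Step 3: flows [3->0,3->1,2->3,3->4] -> levels [6 7 7 5 3]
Step 4: flows [0->3,1->3,2->3,3->4] -> levels [5 6 6 7 4]
Step 5: flows [3->0,3->1,3->2,3->4] -> levels [6 7 7 3 5]
Tank 3 first reaches <=4 at step 5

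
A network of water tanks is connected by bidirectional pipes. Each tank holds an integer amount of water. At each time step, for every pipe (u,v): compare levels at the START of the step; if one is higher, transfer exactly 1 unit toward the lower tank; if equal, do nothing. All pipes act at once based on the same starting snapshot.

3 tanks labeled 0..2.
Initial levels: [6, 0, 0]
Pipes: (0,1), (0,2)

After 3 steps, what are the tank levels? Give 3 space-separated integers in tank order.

Step 1: flows [0->1,0->2] -> levels [4 1 1]
Step 2: flows [0->1,0->2] -> levels [2 2 2]
Step 3: flows [0=1,0=2] -> levels [2 2 2]

Answer: 2 2 2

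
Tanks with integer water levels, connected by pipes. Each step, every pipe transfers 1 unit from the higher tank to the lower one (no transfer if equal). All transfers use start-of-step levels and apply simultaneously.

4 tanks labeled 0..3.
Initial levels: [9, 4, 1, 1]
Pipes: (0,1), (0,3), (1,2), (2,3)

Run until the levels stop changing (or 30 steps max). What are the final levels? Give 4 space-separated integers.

Answer: 5 3 4 3

Derivation:
Step 1: flows [0->1,0->3,1->2,2=3] -> levels [7 4 2 2]
Step 2: flows [0->1,0->3,1->2,2=3] -> levels [5 4 3 3]
Step 3: flows [0->1,0->3,1->2,2=3] -> levels [3 4 4 4]
Step 4: flows [1->0,3->0,1=2,2=3] -> levels [5 3 4 3]
Step 5: flows [0->1,0->3,2->1,2->3] -> levels [3 5 2 5]
Step 6: flows [1->0,3->0,1->2,3->2] -> levels [5 3 4 3]
  -> period-2 cycle: step 6 state = step 4 state; never stabilizes
  -> state at step 30: (30-4) mod 2 = 0, same as step 4 -> [5 3 4 3]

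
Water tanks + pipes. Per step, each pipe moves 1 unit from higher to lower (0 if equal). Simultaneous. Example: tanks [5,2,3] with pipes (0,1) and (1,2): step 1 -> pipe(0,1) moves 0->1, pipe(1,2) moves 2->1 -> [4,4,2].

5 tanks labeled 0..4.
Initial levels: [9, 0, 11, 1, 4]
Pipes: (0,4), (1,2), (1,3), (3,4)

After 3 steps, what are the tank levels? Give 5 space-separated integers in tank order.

Answer: 6 4 8 3 4

Derivation:
Step 1: flows [0->4,2->1,3->1,4->3] -> levels [8 2 10 1 4]
Step 2: flows [0->4,2->1,1->3,4->3] -> levels [7 2 9 3 4]
Step 3: flows [0->4,2->1,3->1,4->3] -> levels [6 4 8 3 4]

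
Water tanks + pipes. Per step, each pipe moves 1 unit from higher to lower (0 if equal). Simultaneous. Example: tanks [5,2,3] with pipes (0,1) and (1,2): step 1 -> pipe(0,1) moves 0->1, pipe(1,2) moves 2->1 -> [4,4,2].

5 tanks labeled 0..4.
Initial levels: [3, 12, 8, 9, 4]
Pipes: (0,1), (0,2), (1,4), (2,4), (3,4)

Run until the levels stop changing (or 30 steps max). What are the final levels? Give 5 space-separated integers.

Answer: 8 6 6 7 9

Derivation:
Step 1: flows [1->0,2->0,1->4,2->4,3->4] -> levels [5 10 6 8 7]
Step 2: flows [1->0,2->0,1->4,4->2,3->4] -> levels [7 8 6 7 8]
Step 3: flows [1->0,0->2,1=4,4->2,4->3] -> levels [7 7 8 8 6]
Step 4: flows [0=1,2->0,1->4,2->4,3->4] -> levels [8 6 6 7 9]
Step 5: flows [0->1,0->2,4->1,4->2,4->3] -> levels [6 8 8 8 6]
Step 6: flows [1->0,2->0,1->4,2->4,3->4] -> levels [8 6 6 7 9]
  -> period-2 cycle: step 6 state = step 4 state; never stabilizes
  -> state at step 30: (30-4) mod 2 = 0, same as step 4 -> [8 6 6 7 9]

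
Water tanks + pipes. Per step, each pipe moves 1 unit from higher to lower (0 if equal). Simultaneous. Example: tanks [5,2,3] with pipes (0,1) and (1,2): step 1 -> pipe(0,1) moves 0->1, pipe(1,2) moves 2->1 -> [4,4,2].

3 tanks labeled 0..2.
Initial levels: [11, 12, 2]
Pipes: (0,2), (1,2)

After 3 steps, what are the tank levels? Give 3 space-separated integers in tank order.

Step 1: flows [0->2,1->2] -> levels [10 11 4]
Step 2: flows [0->2,1->2] -> levels [9 10 6]
Step 3: flows [0->2,1->2] -> levels [8 9 8]

Answer: 8 9 8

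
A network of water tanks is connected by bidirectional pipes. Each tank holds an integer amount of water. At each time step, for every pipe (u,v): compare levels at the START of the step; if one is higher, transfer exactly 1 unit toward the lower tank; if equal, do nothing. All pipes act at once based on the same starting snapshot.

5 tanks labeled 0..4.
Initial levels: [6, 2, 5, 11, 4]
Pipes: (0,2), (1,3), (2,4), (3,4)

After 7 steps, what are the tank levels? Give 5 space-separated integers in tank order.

Answer: 6 6 5 4 7

Derivation:
Step 1: flows [0->2,3->1,2->4,3->4] -> levels [5 3 5 9 6]
Step 2: flows [0=2,3->1,4->2,3->4] -> levels [5 4 6 7 6]
Step 3: flows [2->0,3->1,2=4,3->4] -> levels [6 5 5 5 7]
Step 4: flows [0->2,1=3,4->2,4->3] -> levels [5 5 7 6 5]
Step 5: flows [2->0,3->1,2->4,3->4] -> levels [6 6 5 4 7]
Step 6: flows [0->2,1->3,4->2,4->3] -> levels [5 5 7 6 5]
  -> period-2 cycle: step 6 state = step 4 state
  -> state at step 7: (7-4) mod 2 = 1, same as step 5 -> [6 6 5 4 7]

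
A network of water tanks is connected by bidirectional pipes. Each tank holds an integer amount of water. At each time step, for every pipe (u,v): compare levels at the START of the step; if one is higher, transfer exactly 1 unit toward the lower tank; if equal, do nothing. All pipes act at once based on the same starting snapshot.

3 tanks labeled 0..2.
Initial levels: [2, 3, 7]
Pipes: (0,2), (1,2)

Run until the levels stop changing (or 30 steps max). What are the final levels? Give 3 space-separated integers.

Answer: 4 5 3

Derivation:
Step 1: flows [2->0,2->1] -> levels [3 4 5]
Step 2: flows [2->0,2->1] -> levels [4 5 3]
Step 3: flows [0->2,1->2] -> levels [3 4 5]
  -> period-2 cycle: step 3 state = step 1 state; never stabilizes
  -> state at step 30: (30-1) mod 2 = 1, same as step 2 -> [4 5 3]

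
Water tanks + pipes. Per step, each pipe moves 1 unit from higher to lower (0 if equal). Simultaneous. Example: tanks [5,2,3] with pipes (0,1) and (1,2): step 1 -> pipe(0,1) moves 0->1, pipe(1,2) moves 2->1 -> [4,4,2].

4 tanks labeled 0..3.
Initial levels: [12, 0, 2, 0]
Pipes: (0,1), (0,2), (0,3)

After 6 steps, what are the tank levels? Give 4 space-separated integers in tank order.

Answer: 5 3 3 3

Derivation:
Step 1: flows [0->1,0->2,0->3] -> levels [9 1 3 1]
Step 2: flows [0->1,0->2,0->3] -> levels [6 2 4 2]
Step 3: flows [0->1,0->2,0->3] -> levels [3 3 5 3]
Step 4: flows [0=1,2->0,0=3] -> levels [4 3 4 3]
Step 5: flows [0->1,0=2,0->3] -> levels [2 4 4 4]
Step 6: flows [1->0,2->0,3->0] -> levels [5 3 3 3]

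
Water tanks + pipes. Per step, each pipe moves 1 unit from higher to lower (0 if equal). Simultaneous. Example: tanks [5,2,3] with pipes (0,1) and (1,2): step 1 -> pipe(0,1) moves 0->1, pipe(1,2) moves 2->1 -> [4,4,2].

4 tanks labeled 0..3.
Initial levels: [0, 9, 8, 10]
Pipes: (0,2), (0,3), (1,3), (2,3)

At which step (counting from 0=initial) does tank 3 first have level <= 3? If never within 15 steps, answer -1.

Step 1: flows [2->0,3->0,3->1,3->2] -> levels [2 10 8 7]
Step 2: flows [2->0,3->0,1->3,2->3] -> levels [4 9 6 8]
Step 3: flows [2->0,3->0,1->3,3->2] -> levels [6 8 6 7]
Step 4: flows [0=2,3->0,1->3,3->2] -> levels [7 7 7 6]
Step 5: flows [0=2,0->3,1->3,2->3] -> levels [6 6 6 9]
Step 6: flows [0=2,3->0,3->1,3->2] -> levels [7 7 7 6]
  -> period-2 cycle (repeats step 4); tank 3 never drops to <=3
Tank 3 never reaches <=3 within 15 steps

Answer: -1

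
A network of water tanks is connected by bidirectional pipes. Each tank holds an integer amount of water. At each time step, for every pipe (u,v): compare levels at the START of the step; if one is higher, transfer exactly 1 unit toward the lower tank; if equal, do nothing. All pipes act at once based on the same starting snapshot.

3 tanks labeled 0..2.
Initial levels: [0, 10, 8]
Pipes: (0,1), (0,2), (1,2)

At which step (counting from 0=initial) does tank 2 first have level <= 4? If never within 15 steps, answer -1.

Answer: -1

Derivation:
Step 1: flows [1->0,2->0,1->2] -> levels [2 8 8]
Step 2: flows [1->0,2->0,1=2] -> levels [4 7 7]
Step 3: flows [1->0,2->0,1=2] -> levels [6 6 6]
Step 4: flows [0=1,0=2,1=2] -> levels [6 6 6]
  -> stable; tank 2 stays at 6 > 4
Tank 2 never reaches <=4 within 15 steps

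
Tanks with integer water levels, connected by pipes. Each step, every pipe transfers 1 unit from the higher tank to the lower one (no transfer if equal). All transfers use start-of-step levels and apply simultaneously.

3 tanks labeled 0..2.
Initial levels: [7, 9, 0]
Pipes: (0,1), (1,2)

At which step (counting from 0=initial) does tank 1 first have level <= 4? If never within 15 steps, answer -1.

Answer: 7

Derivation:
Step 1: flows [1->0,1->2] -> levels [8 7 1]
Step 2: flows [0->1,1->2] -> levels [7 7 2]
Step 3: flows [0=1,1->2] -> levels [7 6 3]
Step 4: flows [0->1,1->2] -> levels [6 6 4]
Step 5: flows [0=1,1->2] -> levels [6 5 5]
Step 6: flows [0->1,1=2] -> levels [5 6 5]
Step 7: flows [1->0,1->2] -> levels [6 4 6]
Tank 1 first reaches <=4 at step 7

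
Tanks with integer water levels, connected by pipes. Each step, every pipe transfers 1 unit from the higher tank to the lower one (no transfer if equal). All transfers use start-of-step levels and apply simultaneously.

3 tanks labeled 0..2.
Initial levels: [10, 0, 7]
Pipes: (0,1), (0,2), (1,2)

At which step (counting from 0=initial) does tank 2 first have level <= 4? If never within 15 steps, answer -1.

Answer: -1

Derivation:
Step 1: flows [0->1,0->2,2->1] -> levels [8 2 7]
Step 2: flows [0->1,0->2,2->1] -> levels [6 4 7]
Step 3: flows [0->1,2->0,2->1] -> levels [6 6 5]
Step 4: flows [0=1,0->2,1->2] -> levels [5 5 7]
Step 5: flows [0=1,2->0,2->1] -> levels [6 6 5]
  -> period-2 cycle (repeats step 3); tank 2 never drops to <=4
Tank 2 never reaches <=4 within 15 steps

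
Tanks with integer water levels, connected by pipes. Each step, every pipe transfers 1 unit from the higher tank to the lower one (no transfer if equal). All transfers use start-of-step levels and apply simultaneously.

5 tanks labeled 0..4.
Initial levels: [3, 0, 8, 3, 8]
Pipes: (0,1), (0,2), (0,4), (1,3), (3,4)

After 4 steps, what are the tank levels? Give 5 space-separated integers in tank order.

Answer: 5 5 4 3 5

Derivation:
Step 1: flows [0->1,2->0,4->0,3->1,4->3] -> levels [4 2 7 3 6]
Step 2: flows [0->1,2->0,4->0,3->1,4->3] -> levels [5 4 6 3 4]
Step 3: flows [0->1,2->0,0->4,1->3,4->3] -> levels [4 4 5 5 4]
Step 4: flows [0=1,2->0,0=4,3->1,3->4] -> levels [5 5 4 3 5]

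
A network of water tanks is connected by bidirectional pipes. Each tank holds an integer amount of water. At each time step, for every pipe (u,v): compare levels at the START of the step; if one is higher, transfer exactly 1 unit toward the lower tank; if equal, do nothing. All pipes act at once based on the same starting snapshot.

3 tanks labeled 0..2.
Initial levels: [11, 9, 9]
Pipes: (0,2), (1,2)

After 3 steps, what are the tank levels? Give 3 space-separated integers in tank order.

Answer: 9 9 11

Derivation:
Step 1: flows [0->2,1=2] -> levels [10 9 10]
Step 2: flows [0=2,2->1] -> levels [10 10 9]
Step 3: flows [0->2,1->2] -> levels [9 9 11]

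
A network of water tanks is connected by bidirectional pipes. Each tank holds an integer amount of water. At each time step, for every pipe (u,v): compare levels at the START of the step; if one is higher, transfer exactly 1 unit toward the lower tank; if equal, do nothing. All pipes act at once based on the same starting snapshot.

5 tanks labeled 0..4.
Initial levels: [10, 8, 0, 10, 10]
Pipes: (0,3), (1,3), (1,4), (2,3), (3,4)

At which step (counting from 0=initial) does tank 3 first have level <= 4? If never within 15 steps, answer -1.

Answer: -1

Derivation:
Step 1: flows [0=3,3->1,4->1,3->2,3=4] -> levels [10 10 1 8 9]
Step 2: flows [0->3,1->3,1->4,3->2,4->3] -> levels [9 8 2 10 9]
Step 3: flows [3->0,3->1,4->1,3->2,3->4] -> levels [10 10 3 6 9]
Step 4: flows [0->3,1->3,1->4,3->2,4->3] -> levels [9 8 4 8 9]
Step 5: flows [0->3,1=3,4->1,3->2,4->3] -> levels [8 9 5 9 7]
Step 6: flows [3->0,1=3,1->4,3->2,3->4] -> levels [9 8 6 6 9]
Step 7: flows [0->3,1->3,4->1,2=3,4->3] -> levels [8 8 6 9 7]
Step 8: flows [3->0,3->1,1->4,3->2,3->4] -> levels [9 8 7 5 9]
Step 9: flows [0->3,1->3,4->1,2->3,4->3] -> levels [8 8 6 9 7]
  -> period-2 cycle (repeats step 7); tank 3 never drops to <=4
Tank 3 never reaches <=4 within 15 steps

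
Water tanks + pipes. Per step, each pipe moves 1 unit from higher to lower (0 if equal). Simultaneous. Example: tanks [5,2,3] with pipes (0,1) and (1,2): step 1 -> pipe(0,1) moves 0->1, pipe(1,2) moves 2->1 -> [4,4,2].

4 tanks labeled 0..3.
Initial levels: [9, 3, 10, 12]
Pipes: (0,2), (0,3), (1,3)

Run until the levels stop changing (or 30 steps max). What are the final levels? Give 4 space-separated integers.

Answer: 8 8 9 9

Derivation:
Step 1: flows [2->0,3->0,3->1] -> levels [11 4 9 10]
Step 2: flows [0->2,0->3,3->1] -> levels [9 5 10 10]
Step 3: flows [2->0,3->0,3->1] -> levels [11 6 9 8]
Step 4: flows [0->2,0->3,3->1] -> levels [9 7 10 8]
Step 5: flows [2->0,0->3,3->1] -> levels [9 8 9 8]
Step 6: flows [0=2,0->3,1=3] -> levels [8 8 9 9]
Step 7: flows [2->0,3->0,3->1] -> levels [10 9 8 7]
Step 8: flows [0->2,0->3,1->3] -> levels [8 8 9 9]
  -> period-2 cycle: step 8 state = step 6 state; never stabilizes
  -> state at step 30: (30-6) mod 2 = 0, same as step 6 -> [8 8 9 9]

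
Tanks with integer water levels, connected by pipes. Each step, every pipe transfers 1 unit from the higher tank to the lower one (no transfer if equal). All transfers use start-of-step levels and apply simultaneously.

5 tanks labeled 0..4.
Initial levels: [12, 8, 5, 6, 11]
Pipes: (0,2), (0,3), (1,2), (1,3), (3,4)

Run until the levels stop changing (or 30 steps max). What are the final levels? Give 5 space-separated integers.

Step 1: flows [0->2,0->3,1->2,1->3,4->3] -> levels [10 6 7 9 10]
Step 2: flows [0->2,0->3,2->1,3->1,4->3] -> levels [8 8 7 10 9]
Step 3: flows [0->2,3->0,1->2,3->1,3->4] -> levels [8 8 9 7 10]
Step 4: flows [2->0,0->3,2->1,1->3,4->3] -> levels [8 8 7 10 9]
  -> period-2 cycle: step 4 state = step 2 state; never stabilizes
  -> state at step 30: (30-2) mod 2 = 0, same as step 2 -> [8 8 7 10 9]

Answer: 8 8 7 10 9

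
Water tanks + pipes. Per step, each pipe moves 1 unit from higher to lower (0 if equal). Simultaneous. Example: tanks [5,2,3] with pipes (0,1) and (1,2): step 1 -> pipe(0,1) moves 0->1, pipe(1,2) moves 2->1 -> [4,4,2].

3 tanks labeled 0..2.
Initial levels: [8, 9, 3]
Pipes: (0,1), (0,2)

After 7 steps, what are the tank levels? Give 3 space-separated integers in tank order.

Step 1: flows [1->0,0->2] -> levels [8 8 4]
Step 2: flows [0=1,0->2] -> levels [7 8 5]
Step 3: flows [1->0,0->2] -> levels [7 7 6]
Step 4: flows [0=1,0->2] -> levels [6 7 7]
Step 5: flows [1->0,2->0] -> levels [8 6 6]
Step 6: flows [0->1,0->2] -> levels [6 7 7]
  -> period-2 cycle: step 6 state = step 4 state
  -> state at step 7: (7-4) mod 2 = 1, same as step 5 -> [8 6 6]

Answer: 8 6 6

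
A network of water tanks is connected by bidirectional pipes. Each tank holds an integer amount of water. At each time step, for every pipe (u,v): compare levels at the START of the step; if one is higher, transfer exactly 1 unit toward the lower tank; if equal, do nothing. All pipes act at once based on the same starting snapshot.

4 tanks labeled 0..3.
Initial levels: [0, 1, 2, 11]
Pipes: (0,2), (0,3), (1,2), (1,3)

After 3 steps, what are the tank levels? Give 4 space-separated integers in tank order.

Answer: 3 3 3 5

Derivation:
Step 1: flows [2->0,3->0,2->1,3->1] -> levels [2 3 0 9]
Step 2: flows [0->2,3->0,1->2,3->1] -> levels [2 3 2 7]
Step 3: flows [0=2,3->0,1->2,3->1] -> levels [3 3 3 5]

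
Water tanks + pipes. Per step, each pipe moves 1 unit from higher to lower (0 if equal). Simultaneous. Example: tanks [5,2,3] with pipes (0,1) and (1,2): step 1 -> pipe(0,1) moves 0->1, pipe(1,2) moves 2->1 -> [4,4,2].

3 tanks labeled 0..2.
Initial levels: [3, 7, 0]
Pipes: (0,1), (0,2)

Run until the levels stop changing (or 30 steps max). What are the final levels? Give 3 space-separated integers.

Step 1: flows [1->0,0->2] -> levels [3 6 1]
Step 2: flows [1->0,0->2] -> levels [3 5 2]
Step 3: flows [1->0,0->2] -> levels [3 4 3]
Step 4: flows [1->0,0=2] -> levels [4 3 3]
Step 5: flows [0->1,0->2] -> levels [2 4 4]
Step 6: flows [1->0,2->0] -> levels [4 3 3]
  -> period-2 cycle: step 6 state = step 4 state; never stabilizes
  -> state at step 30: (30-4) mod 2 = 0, same as step 4 -> [4 3 3]

Answer: 4 3 3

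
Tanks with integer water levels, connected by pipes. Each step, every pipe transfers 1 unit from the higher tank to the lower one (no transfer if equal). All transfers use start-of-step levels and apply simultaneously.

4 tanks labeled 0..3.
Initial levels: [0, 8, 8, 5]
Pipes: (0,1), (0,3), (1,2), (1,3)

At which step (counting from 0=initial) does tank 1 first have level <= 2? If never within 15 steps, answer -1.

Step 1: flows [1->0,3->0,1=2,1->3] -> levels [2 6 8 5]
Step 2: flows [1->0,3->0,2->1,1->3] -> levels [4 5 7 5]
Step 3: flows [1->0,3->0,2->1,1=3] -> levels [6 5 6 4]
Step 4: flows [0->1,0->3,2->1,1->3] -> levels [4 6 5 6]
Step 5: flows [1->0,3->0,1->2,1=3] -> levels [6 4 6 5]
Step 6: flows [0->1,0->3,2->1,3->1] -> levels [4 7 5 5]
Step 7: flows [1->0,3->0,1->2,1->3] -> levels [6 4 6 5]
  -> period-2 cycle (repeats step 5); tank 1 never drops to <=2
Tank 1 never reaches <=2 within 15 steps

Answer: -1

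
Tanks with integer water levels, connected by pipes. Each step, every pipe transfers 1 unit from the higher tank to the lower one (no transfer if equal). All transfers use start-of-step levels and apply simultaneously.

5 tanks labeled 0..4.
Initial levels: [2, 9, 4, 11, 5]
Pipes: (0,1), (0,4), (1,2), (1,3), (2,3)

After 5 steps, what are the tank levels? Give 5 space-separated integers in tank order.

Answer: 5 7 6 7 6

Derivation:
Step 1: flows [1->0,4->0,1->2,3->1,3->2] -> levels [4 8 6 9 4]
Step 2: flows [1->0,0=4,1->2,3->1,3->2] -> levels [5 7 8 7 4]
Step 3: flows [1->0,0->4,2->1,1=3,2->3] -> levels [5 7 6 8 5]
Step 4: flows [1->0,0=4,1->2,3->1,3->2] -> levels [6 6 8 6 5]
Step 5: flows [0=1,0->4,2->1,1=3,2->3] -> levels [5 7 6 7 6]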